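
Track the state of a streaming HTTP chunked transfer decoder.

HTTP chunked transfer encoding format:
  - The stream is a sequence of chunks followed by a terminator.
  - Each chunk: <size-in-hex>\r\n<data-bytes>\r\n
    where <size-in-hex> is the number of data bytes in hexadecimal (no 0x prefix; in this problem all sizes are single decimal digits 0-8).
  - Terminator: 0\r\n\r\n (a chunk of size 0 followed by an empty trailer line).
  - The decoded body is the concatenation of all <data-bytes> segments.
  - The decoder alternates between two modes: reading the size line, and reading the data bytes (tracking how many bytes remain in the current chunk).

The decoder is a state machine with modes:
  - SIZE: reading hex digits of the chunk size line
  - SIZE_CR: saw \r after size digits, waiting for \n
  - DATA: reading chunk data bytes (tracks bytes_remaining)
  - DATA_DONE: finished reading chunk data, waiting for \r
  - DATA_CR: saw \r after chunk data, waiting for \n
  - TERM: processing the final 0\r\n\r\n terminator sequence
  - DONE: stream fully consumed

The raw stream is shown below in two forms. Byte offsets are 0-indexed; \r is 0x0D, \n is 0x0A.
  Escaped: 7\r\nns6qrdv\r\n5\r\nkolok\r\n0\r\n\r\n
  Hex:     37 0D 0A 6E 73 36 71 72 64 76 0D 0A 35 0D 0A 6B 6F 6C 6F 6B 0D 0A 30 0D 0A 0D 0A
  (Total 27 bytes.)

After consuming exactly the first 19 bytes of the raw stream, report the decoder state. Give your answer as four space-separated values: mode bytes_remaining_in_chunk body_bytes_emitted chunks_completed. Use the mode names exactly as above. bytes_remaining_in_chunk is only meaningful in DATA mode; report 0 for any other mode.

Byte 0 = '7': mode=SIZE remaining=0 emitted=0 chunks_done=0
Byte 1 = 0x0D: mode=SIZE_CR remaining=0 emitted=0 chunks_done=0
Byte 2 = 0x0A: mode=DATA remaining=7 emitted=0 chunks_done=0
Byte 3 = 'n': mode=DATA remaining=6 emitted=1 chunks_done=0
Byte 4 = 's': mode=DATA remaining=5 emitted=2 chunks_done=0
Byte 5 = '6': mode=DATA remaining=4 emitted=3 chunks_done=0
Byte 6 = 'q': mode=DATA remaining=3 emitted=4 chunks_done=0
Byte 7 = 'r': mode=DATA remaining=2 emitted=5 chunks_done=0
Byte 8 = 'd': mode=DATA remaining=1 emitted=6 chunks_done=0
Byte 9 = 'v': mode=DATA_DONE remaining=0 emitted=7 chunks_done=0
Byte 10 = 0x0D: mode=DATA_CR remaining=0 emitted=7 chunks_done=0
Byte 11 = 0x0A: mode=SIZE remaining=0 emitted=7 chunks_done=1
Byte 12 = '5': mode=SIZE remaining=0 emitted=7 chunks_done=1
Byte 13 = 0x0D: mode=SIZE_CR remaining=0 emitted=7 chunks_done=1
Byte 14 = 0x0A: mode=DATA remaining=5 emitted=7 chunks_done=1
Byte 15 = 'k': mode=DATA remaining=4 emitted=8 chunks_done=1
Byte 16 = 'o': mode=DATA remaining=3 emitted=9 chunks_done=1
Byte 17 = 'l': mode=DATA remaining=2 emitted=10 chunks_done=1
Byte 18 = 'o': mode=DATA remaining=1 emitted=11 chunks_done=1

Answer: DATA 1 11 1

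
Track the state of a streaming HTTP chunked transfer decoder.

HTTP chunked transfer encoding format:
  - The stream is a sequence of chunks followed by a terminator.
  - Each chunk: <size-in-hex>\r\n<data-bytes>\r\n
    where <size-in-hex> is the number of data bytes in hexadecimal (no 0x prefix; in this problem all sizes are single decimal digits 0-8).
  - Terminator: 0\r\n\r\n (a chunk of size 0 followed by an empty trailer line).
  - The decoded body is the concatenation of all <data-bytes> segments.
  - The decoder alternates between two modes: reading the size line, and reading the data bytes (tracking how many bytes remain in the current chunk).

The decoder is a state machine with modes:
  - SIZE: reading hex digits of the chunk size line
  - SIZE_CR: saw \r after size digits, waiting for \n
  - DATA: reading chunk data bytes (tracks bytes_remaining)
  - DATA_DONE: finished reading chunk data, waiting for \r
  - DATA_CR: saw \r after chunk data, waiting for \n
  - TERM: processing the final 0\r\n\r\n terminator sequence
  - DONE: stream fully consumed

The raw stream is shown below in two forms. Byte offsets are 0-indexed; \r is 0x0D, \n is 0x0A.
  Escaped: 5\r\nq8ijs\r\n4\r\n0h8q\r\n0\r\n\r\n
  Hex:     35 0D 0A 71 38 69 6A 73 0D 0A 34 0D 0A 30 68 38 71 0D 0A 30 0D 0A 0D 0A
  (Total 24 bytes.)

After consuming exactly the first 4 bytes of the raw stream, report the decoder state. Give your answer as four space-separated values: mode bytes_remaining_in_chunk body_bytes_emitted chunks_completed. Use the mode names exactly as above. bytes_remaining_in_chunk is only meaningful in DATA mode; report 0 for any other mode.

Answer: DATA 4 1 0

Derivation:
Byte 0 = '5': mode=SIZE remaining=0 emitted=0 chunks_done=0
Byte 1 = 0x0D: mode=SIZE_CR remaining=0 emitted=0 chunks_done=0
Byte 2 = 0x0A: mode=DATA remaining=5 emitted=0 chunks_done=0
Byte 3 = 'q': mode=DATA remaining=4 emitted=1 chunks_done=0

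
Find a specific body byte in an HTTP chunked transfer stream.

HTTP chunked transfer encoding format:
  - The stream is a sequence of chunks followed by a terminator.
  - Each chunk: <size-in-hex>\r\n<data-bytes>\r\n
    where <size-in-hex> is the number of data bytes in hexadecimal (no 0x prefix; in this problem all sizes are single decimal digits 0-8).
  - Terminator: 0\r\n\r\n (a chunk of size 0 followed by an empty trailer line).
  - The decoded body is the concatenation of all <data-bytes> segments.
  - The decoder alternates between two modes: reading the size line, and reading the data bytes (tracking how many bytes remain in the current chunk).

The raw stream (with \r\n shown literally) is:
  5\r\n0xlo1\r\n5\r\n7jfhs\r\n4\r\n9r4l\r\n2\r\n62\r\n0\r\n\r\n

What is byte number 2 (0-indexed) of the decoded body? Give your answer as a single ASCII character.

Answer: l

Derivation:
Chunk 1: stream[0..1]='5' size=0x5=5, data at stream[3..8]='0xlo1' -> body[0..5], body so far='0xlo1'
Chunk 2: stream[10..11]='5' size=0x5=5, data at stream[13..18]='7jfhs' -> body[5..10], body so far='0xlo17jfhs'
Chunk 3: stream[20..21]='4' size=0x4=4, data at stream[23..27]='9r4l' -> body[10..14], body so far='0xlo17jfhs9r4l'
Chunk 4: stream[29..30]='2' size=0x2=2, data at stream[32..34]='62' -> body[14..16], body so far='0xlo17jfhs9r4l62'
Chunk 5: stream[36..37]='0' size=0 (terminator). Final body='0xlo17jfhs9r4l62' (16 bytes)
Body byte 2 = 'l'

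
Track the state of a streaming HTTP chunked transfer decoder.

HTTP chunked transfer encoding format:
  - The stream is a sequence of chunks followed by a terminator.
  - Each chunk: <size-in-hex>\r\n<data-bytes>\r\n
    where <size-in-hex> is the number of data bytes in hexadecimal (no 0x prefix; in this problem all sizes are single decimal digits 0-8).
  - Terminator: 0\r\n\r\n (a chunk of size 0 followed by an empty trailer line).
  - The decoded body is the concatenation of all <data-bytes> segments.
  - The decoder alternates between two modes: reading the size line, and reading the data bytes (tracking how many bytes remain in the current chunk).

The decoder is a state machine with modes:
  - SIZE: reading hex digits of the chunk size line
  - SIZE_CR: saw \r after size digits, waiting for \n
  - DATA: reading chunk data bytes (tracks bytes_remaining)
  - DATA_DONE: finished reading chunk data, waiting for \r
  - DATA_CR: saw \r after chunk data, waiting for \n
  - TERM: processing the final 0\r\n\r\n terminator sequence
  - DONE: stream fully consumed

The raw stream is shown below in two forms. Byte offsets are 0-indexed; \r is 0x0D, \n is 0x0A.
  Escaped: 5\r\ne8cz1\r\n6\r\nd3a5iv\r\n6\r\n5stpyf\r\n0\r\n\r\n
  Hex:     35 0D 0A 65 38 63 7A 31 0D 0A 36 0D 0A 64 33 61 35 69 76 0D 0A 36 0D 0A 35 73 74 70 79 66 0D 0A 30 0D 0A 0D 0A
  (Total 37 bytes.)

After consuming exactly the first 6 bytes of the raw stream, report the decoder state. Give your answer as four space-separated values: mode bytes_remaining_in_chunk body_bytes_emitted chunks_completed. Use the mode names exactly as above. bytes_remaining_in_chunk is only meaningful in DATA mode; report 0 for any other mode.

Answer: DATA 2 3 0

Derivation:
Byte 0 = '5': mode=SIZE remaining=0 emitted=0 chunks_done=0
Byte 1 = 0x0D: mode=SIZE_CR remaining=0 emitted=0 chunks_done=0
Byte 2 = 0x0A: mode=DATA remaining=5 emitted=0 chunks_done=0
Byte 3 = 'e': mode=DATA remaining=4 emitted=1 chunks_done=0
Byte 4 = '8': mode=DATA remaining=3 emitted=2 chunks_done=0
Byte 5 = 'c': mode=DATA remaining=2 emitted=3 chunks_done=0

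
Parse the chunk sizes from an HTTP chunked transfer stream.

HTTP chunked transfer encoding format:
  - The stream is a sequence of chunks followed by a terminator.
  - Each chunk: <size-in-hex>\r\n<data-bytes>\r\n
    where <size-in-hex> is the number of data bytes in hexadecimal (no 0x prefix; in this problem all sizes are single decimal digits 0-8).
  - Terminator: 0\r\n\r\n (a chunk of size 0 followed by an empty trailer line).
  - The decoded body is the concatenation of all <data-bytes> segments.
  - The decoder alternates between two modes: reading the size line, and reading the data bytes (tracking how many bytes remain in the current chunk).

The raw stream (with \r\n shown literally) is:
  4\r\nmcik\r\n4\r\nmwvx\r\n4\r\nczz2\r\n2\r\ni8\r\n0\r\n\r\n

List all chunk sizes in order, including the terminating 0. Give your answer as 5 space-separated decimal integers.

Answer: 4 4 4 2 0

Derivation:
Chunk 1: stream[0..1]='4' size=0x4=4, data at stream[3..7]='mcik' -> body[0..4], body so far='mcik'
Chunk 2: stream[9..10]='4' size=0x4=4, data at stream[12..16]='mwvx' -> body[4..8], body so far='mcikmwvx'
Chunk 3: stream[18..19]='4' size=0x4=4, data at stream[21..25]='czz2' -> body[8..12], body so far='mcikmwvxczz2'
Chunk 4: stream[27..28]='2' size=0x2=2, data at stream[30..32]='i8' -> body[12..14], body so far='mcikmwvxczz2i8'
Chunk 5: stream[34..35]='0' size=0 (terminator). Final body='mcikmwvxczz2i8' (14 bytes)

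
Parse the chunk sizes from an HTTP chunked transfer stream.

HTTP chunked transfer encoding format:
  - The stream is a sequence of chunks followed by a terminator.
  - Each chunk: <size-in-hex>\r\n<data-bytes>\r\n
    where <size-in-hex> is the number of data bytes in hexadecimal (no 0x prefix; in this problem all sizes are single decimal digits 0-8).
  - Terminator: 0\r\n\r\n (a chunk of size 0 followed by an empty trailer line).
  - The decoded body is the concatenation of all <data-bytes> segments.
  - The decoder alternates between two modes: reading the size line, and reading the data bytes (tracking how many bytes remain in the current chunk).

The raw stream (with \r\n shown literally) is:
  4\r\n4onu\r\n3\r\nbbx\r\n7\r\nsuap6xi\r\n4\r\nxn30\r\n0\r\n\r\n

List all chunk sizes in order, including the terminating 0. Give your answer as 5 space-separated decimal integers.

Chunk 1: stream[0..1]='4' size=0x4=4, data at stream[3..7]='4onu' -> body[0..4], body so far='4onu'
Chunk 2: stream[9..10]='3' size=0x3=3, data at stream[12..15]='bbx' -> body[4..7], body so far='4onubbx'
Chunk 3: stream[17..18]='7' size=0x7=7, data at stream[20..27]='suap6xi' -> body[7..14], body so far='4onubbxsuap6xi'
Chunk 4: stream[29..30]='4' size=0x4=4, data at stream[32..36]='xn30' -> body[14..18], body so far='4onubbxsuap6xixn30'
Chunk 5: stream[38..39]='0' size=0 (terminator). Final body='4onubbxsuap6xixn30' (18 bytes)

Answer: 4 3 7 4 0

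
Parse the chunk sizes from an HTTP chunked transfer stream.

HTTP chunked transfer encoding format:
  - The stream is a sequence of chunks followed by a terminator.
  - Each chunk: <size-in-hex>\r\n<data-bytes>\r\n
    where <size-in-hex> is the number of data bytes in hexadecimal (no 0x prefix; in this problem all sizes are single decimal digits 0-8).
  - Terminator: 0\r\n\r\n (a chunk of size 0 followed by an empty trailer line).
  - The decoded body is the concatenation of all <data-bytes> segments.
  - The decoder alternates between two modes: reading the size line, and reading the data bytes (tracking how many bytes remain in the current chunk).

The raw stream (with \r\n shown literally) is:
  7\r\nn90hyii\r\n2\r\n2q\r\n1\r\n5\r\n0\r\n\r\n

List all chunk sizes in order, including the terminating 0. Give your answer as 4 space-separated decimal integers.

Chunk 1: stream[0..1]='7' size=0x7=7, data at stream[3..10]='n90hyii' -> body[0..7], body so far='n90hyii'
Chunk 2: stream[12..13]='2' size=0x2=2, data at stream[15..17]='2q' -> body[7..9], body so far='n90hyii2q'
Chunk 3: stream[19..20]='1' size=0x1=1, data at stream[22..23]='5' -> body[9..10], body so far='n90hyii2q5'
Chunk 4: stream[25..26]='0' size=0 (terminator). Final body='n90hyii2q5' (10 bytes)

Answer: 7 2 1 0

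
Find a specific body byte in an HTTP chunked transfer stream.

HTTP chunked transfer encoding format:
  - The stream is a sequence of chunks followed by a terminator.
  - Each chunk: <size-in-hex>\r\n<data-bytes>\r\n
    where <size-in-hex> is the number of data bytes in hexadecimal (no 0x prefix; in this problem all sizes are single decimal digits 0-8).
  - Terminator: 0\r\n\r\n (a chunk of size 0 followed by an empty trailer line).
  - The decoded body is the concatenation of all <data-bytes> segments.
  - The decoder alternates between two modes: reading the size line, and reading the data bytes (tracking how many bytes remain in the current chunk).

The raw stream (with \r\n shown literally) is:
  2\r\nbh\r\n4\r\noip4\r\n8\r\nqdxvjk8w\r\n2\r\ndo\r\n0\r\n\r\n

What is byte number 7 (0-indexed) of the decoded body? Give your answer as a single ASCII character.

Chunk 1: stream[0..1]='2' size=0x2=2, data at stream[3..5]='bh' -> body[0..2], body so far='bh'
Chunk 2: stream[7..8]='4' size=0x4=4, data at stream[10..14]='oip4' -> body[2..6], body so far='bhoip4'
Chunk 3: stream[16..17]='8' size=0x8=8, data at stream[19..27]='qdxvjk8w' -> body[6..14], body so far='bhoip4qdxvjk8w'
Chunk 4: stream[29..30]='2' size=0x2=2, data at stream[32..34]='do' -> body[14..16], body so far='bhoip4qdxvjk8wdo'
Chunk 5: stream[36..37]='0' size=0 (terminator). Final body='bhoip4qdxvjk8wdo' (16 bytes)
Body byte 7 = 'd'

Answer: d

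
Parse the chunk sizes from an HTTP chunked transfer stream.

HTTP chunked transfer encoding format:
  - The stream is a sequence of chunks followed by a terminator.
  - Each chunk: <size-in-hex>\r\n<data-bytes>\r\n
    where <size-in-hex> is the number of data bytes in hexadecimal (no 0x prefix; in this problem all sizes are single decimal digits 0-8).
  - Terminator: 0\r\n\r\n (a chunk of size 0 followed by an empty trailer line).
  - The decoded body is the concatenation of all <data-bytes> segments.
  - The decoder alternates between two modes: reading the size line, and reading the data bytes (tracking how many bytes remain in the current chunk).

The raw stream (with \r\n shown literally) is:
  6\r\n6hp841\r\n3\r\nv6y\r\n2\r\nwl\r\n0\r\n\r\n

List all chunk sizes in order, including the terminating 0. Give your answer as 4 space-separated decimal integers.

Answer: 6 3 2 0

Derivation:
Chunk 1: stream[0..1]='6' size=0x6=6, data at stream[3..9]='6hp841' -> body[0..6], body so far='6hp841'
Chunk 2: stream[11..12]='3' size=0x3=3, data at stream[14..17]='v6y' -> body[6..9], body so far='6hp841v6y'
Chunk 3: stream[19..20]='2' size=0x2=2, data at stream[22..24]='wl' -> body[9..11], body so far='6hp841v6ywl'
Chunk 4: stream[26..27]='0' size=0 (terminator). Final body='6hp841v6ywl' (11 bytes)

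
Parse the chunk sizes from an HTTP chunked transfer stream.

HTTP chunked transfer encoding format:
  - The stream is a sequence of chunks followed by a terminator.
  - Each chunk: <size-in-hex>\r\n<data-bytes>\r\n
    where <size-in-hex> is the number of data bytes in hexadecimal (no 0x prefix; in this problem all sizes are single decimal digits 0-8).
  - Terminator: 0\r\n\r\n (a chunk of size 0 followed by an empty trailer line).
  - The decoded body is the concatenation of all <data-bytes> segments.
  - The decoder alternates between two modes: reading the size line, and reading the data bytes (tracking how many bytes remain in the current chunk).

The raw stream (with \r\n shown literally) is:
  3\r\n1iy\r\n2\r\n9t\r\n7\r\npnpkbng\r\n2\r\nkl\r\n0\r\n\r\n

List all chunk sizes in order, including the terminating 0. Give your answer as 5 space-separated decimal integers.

Answer: 3 2 7 2 0

Derivation:
Chunk 1: stream[0..1]='3' size=0x3=3, data at stream[3..6]='1iy' -> body[0..3], body so far='1iy'
Chunk 2: stream[8..9]='2' size=0x2=2, data at stream[11..13]='9t' -> body[3..5], body so far='1iy9t'
Chunk 3: stream[15..16]='7' size=0x7=7, data at stream[18..25]='pnpkbng' -> body[5..12], body so far='1iy9tpnpkbng'
Chunk 4: stream[27..28]='2' size=0x2=2, data at stream[30..32]='kl' -> body[12..14], body so far='1iy9tpnpkbngkl'
Chunk 5: stream[34..35]='0' size=0 (terminator). Final body='1iy9tpnpkbngkl' (14 bytes)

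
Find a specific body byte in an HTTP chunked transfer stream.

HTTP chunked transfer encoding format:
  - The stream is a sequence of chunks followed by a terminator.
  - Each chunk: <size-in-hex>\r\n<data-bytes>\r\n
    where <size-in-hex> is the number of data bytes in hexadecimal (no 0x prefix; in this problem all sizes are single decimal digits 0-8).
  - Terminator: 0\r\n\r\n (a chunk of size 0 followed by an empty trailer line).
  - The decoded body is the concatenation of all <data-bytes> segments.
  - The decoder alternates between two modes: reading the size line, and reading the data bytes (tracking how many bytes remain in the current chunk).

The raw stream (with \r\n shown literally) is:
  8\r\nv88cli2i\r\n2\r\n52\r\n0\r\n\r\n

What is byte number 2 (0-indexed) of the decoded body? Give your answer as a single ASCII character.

Chunk 1: stream[0..1]='8' size=0x8=8, data at stream[3..11]='v88cli2i' -> body[0..8], body so far='v88cli2i'
Chunk 2: stream[13..14]='2' size=0x2=2, data at stream[16..18]='52' -> body[8..10], body so far='v88cli2i52'
Chunk 3: stream[20..21]='0' size=0 (terminator). Final body='v88cli2i52' (10 bytes)
Body byte 2 = '8'

Answer: 8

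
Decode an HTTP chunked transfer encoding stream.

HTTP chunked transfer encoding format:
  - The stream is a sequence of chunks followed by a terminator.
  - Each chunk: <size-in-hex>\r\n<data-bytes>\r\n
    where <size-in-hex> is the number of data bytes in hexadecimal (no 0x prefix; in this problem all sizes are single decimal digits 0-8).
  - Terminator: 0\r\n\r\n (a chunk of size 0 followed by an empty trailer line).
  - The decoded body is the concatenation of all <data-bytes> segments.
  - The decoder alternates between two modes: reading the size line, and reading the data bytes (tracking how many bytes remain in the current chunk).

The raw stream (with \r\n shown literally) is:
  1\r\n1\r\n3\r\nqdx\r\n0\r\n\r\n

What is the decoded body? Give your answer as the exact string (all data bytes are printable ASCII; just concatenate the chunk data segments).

Answer: 1qdx

Derivation:
Chunk 1: stream[0..1]='1' size=0x1=1, data at stream[3..4]='1' -> body[0..1], body so far='1'
Chunk 2: stream[6..7]='3' size=0x3=3, data at stream[9..12]='qdx' -> body[1..4], body so far='1qdx'
Chunk 3: stream[14..15]='0' size=0 (terminator). Final body='1qdx' (4 bytes)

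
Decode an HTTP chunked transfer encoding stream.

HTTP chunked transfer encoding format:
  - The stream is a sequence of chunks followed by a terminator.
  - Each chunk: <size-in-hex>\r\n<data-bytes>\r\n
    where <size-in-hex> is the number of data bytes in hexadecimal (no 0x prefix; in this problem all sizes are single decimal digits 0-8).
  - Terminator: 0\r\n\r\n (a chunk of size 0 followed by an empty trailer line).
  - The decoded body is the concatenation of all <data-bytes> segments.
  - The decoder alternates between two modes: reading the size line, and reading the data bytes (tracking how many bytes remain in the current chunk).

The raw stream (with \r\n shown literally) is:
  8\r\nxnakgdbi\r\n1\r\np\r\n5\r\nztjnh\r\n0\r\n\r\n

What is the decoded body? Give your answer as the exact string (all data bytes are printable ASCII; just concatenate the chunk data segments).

Answer: xnakgdbipztjnh

Derivation:
Chunk 1: stream[0..1]='8' size=0x8=8, data at stream[3..11]='xnakgdbi' -> body[0..8], body so far='xnakgdbi'
Chunk 2: stream[13..14]='1' size=0x1=1, data at stream[16..17]='p' -> body[8..9], body so far='xnakgdbip'
Chunk 3: stream[19..20]='5' size=0x5=5, data at stream[22..27]='ztjnh' -> body[9..14], body so far='xnakgdbipztjnh'
Chunk 4: stream[29..30]='0' size=0 (terminator). Final body='xnakgdbipztjnh' (14 bytes)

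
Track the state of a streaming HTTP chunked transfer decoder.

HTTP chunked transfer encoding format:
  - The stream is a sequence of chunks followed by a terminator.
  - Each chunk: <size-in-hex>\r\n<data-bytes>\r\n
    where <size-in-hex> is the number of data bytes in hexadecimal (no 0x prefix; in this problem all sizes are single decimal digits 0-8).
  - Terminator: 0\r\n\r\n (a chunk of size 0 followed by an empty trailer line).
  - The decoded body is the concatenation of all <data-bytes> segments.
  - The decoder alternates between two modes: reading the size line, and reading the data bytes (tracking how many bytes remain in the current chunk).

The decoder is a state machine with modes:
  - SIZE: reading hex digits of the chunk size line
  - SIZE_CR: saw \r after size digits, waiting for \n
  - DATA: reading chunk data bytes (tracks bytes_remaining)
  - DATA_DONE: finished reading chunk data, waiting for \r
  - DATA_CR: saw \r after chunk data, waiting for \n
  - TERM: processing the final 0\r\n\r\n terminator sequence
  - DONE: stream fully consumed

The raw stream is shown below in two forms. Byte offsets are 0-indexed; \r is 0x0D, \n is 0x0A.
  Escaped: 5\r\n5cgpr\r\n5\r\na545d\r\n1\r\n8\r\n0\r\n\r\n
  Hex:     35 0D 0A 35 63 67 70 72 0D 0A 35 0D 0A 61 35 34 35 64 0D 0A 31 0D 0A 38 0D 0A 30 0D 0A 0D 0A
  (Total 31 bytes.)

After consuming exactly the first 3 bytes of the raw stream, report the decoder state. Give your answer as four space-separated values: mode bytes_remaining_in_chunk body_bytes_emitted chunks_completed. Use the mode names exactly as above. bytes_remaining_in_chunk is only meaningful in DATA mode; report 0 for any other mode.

Byte 0 = '5': mode=SIZE remaining=0 emitted=0 chunks_done=0
Byte 1 = 0x0D: mode=SIZE_CR remaining=0 emitted=0 chunks_done=0
Byte 2 = 0x0A: mode=DATA remaining=5 emitted=0 chunks_done=0

Answer: DATA 5 0 0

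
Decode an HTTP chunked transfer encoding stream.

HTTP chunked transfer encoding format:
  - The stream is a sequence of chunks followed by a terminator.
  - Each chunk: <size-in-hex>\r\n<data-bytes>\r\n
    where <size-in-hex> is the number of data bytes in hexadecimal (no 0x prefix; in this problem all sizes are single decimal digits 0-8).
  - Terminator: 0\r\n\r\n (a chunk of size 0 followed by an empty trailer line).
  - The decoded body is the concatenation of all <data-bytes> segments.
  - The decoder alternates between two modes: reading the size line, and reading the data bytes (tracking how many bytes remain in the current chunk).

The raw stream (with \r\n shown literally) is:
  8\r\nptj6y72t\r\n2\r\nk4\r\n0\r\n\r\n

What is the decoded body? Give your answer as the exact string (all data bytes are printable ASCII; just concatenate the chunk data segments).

Chunk 1: stream[0..1]='8' size=0x8=8, data at stream[3..11]='ptj6y72t' -> body[0..8], body so far='ptj6y72t'
Chunk 2: stream[13..14]='2' size=0x2=2, data at stream[16..18]='k4' -> body[8..10], body so far='ptj6y72tk4'
Chunk 3: stream[20..21]='0' size=0 (terminator). Final body='ptj6y72tk4' (10 bytes)

Answer: ptj6y72tk4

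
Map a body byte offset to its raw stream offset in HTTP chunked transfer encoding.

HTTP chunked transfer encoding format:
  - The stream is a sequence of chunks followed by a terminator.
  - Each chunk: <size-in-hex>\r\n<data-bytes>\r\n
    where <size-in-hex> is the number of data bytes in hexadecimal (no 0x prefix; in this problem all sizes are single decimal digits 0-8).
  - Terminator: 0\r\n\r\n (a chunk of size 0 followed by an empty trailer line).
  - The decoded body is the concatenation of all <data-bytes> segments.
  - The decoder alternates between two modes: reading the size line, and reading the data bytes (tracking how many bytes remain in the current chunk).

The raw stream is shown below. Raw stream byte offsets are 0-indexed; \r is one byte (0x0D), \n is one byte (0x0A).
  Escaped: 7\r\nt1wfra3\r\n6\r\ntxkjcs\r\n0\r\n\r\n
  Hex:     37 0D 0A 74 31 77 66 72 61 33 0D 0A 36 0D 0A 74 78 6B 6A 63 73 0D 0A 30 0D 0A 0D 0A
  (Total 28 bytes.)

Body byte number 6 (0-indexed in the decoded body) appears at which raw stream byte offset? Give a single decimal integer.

Chunk 1: stream[0..1]='7' size=0x7=7, data at stream[3..10]='t1wfra3' -> body[0..7], body so far='t1wfra3'
Chunk 2: stream[12..13]='6' size=0x6=6, data at stream[15..21]='txkjcs' -> body[7..13], body so far='t1wfra3txkjcs'
Chunk 3: stream[23..24]='0' size=0 (terminator). Final body='t1wfra3txkjcs' (13 bytes)
Body byte 6 at stream offset 9

Answer: 9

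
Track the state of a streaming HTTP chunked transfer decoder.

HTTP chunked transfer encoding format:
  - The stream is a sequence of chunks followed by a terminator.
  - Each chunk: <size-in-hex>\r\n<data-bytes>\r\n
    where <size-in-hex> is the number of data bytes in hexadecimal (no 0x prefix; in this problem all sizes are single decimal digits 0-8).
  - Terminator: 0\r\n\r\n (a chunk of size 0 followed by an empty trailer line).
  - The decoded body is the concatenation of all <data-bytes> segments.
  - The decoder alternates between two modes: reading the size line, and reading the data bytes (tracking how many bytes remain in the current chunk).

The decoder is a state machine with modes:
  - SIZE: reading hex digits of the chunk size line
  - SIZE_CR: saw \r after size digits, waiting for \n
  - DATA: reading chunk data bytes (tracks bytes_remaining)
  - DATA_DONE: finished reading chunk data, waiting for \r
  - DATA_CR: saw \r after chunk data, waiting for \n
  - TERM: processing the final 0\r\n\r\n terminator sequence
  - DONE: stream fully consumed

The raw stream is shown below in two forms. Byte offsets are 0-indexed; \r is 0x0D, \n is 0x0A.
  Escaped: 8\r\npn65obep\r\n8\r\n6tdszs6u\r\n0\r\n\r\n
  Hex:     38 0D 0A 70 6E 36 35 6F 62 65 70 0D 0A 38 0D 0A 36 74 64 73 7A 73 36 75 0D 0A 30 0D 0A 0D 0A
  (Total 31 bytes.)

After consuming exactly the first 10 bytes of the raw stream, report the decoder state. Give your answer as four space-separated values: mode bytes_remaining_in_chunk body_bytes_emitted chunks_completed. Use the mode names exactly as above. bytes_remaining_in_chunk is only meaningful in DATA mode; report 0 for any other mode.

Byte 0 = '8': mode=SIZE remaining=0 emitted=0 chunks_done=0
Byte 1 = 0x0D: mode=SIZE_CR remaining=0 emitted=0 chunks_done=0
Byte 2 = 0x0A: mode=DATA remaining=8 emitted=0 chunks_done=0
Byte 3 = 'p': mode=DATA remaining=7 emitted=1 chunks_done=0
Byte 4 = 'n': mode=DATA remaining=6 emitted=2 chunks_done=0
Byte 5 = '6': mode=DATA remaining=5 emitted=3 chunks_done=0
Byte 6 = '5': mode=DATA remaining=4 emitted=4 chunks_done=0
Byte 7 = 'o': mode=DATA remaining=3 emitted=5 chunks_done=0
Byte 8 = 'b': mode=DATA remaining=2 emitted=6 chunks_done=0
Byte 9 = 'e': mode=DATA remaining=1 emitted=7 chunks_done=0

Answer: DATA 1 7 0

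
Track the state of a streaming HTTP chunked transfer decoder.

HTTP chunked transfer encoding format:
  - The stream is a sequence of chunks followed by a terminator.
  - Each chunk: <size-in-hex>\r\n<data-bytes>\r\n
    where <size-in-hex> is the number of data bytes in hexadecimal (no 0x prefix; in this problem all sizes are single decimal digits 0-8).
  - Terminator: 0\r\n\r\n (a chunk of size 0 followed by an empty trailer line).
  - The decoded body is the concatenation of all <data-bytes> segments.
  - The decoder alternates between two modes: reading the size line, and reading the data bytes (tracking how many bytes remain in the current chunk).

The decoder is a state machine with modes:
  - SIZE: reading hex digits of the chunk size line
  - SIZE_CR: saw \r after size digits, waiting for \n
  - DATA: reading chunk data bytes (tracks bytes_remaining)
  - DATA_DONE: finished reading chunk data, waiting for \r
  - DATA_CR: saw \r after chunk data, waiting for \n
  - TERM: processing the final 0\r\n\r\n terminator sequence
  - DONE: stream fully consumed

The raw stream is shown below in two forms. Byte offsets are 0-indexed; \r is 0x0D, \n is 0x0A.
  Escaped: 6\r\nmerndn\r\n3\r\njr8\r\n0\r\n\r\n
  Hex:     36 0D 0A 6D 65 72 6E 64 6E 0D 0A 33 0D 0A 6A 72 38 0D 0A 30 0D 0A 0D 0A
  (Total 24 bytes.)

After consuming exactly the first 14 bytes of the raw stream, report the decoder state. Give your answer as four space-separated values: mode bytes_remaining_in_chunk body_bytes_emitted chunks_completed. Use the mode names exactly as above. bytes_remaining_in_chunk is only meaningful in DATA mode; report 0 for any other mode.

Byte 0 = '6': mode=SIZE remaining=0 emitted=0 chunks_done=0
Byte 1 = 0x0D: mode=SIZE_CR remaining=0 emitted=0 chunks_done=0
Byte 2 = 0x0A: mode=DATA remaining=6 emitted=0 chunks_done=0
Byte 3 = 'm': mode=DATA remaining=5 emitted=1 chunks_done=0
Byte 4 = 'e': mode=DATA remaining=4 emitted=2 chunks_done=0
Byte 5 = 'r': mode=DATA remaining=3 emitted=3 chunks_done=0
Byte 6 = 'n': mode=DATA remaining=2 emitted=4 chunks_done=0
Byte 7 = 'd': mode=DATA remaining=1 emitted=5 chunks_done=0
Byte 8 = 'n': mode=DATA_DONE remaining=0 emitted=6 chunks_done=0
Byte 9 = 0x0D: mode=DATA_CR remaining=0 emitted=6 chunks_done=0
Byte 10 = 0x0A: mode=SIZE remaining=0 emitted=6 chunks_done=1
Byte 11 = '3': mode=SIZE remaining=0 emitted=6 chunks_done=1
Byte 12 = 0x0D: mode=SIZE_CR remaining=0 emitted=6 chunks_done=1
Byte 13 = 0x0A: mode=DATA remaining=3 emitted=6 chunks_done=1

Answer: DATA 3 6 1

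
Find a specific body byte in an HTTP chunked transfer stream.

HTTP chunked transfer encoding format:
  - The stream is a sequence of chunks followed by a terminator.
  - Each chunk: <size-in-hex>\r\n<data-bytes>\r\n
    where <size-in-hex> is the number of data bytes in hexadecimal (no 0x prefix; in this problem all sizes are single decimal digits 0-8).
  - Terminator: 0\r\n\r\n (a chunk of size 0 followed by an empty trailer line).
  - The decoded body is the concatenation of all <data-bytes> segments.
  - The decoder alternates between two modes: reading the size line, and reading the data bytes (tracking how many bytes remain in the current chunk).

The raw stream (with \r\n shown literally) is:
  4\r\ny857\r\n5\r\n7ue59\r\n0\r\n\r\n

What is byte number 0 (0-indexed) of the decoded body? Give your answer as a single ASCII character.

Answer: y

Derivation:
Chunk 1: stream[0..1]='4' size=0x4=4, data at stream[3..7]='y857' -> body[0..4], body so far='y857'
Chunk 2: stream[9..10]='5' size=0x5=5, data at stream[12..17]='7ue59' -> body[4..9], body so far='y8577ue59'
Chunk 3: stream[19..20]='0' size=0 (terminator). Final body='y8577ue59' (9 bytes)
Body byte 0 = 'y'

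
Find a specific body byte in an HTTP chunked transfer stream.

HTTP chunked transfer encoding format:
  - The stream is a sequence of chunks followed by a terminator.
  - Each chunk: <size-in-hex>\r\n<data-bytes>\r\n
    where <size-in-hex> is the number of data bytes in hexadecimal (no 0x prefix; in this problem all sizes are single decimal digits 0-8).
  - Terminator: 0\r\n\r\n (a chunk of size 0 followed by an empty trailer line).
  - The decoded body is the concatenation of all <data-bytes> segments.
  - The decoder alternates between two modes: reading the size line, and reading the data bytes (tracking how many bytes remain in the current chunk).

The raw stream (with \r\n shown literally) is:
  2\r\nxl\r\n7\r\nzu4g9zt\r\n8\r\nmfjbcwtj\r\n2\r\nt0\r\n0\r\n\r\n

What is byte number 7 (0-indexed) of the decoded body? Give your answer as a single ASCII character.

Answer: z

Derivation:
Chunk 1: stream[0..1]='2' size=0x2=2, data at stream[3..5]='xl' -> body[0..2], body so far='xl'
Chunk 2: stream[7..8]='7' size=0x7=7, data at stream[10..17]='zu4g9zt' -> body[2..9], body so far='xlzu4g9zt'
Chunk 3: stream[19..20]='8' size=0x8=8, data at stream[22..30]='mfjbcwtj' -> body[9..17], body so far='xlzu4g9ztmfjbcwtj'
Chunk 4: stream[32..33]='2' size=0x2=2, data at stream[35..37]='t0' -> body[17..19], body so far='xlzu4g9ztmfjbcwtjt0'
Chunk 5: stream[39..40]='0' size=0 (terminator). Final body='xlzu4g9ztmfjbcwtjt0' (19 bytes)
Body byte 7 = 'z'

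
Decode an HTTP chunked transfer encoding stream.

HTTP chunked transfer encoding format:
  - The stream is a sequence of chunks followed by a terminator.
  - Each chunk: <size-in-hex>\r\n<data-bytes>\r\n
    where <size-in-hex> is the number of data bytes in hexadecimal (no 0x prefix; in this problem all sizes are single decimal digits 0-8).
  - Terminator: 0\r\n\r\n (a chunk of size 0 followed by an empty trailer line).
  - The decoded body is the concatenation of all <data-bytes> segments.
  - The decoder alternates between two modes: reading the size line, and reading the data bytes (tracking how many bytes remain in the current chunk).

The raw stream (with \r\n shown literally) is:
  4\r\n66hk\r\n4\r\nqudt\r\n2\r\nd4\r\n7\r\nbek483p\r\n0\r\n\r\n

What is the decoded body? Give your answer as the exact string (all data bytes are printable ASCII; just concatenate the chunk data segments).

Answer: 66hkqudtd4bek483p

Derivation:
Chunk 1: stream[0..1]='4' size=0x4=4, data at stream[3..7]='66hk' -> body[0..4], body so far='66hk'
Chunk 2: stream[9..10]='4' size=0x4=4, data at stream[12..16]='qudt' -> body[4..8], body so far='66hkqudt'
Chunk 3: stream[18..19]='2' size=0x2=2, data at stream[21..23]='d4' -> body[8..10], body so far='66hkqudtd4'
Chunk 4: stream[25..26]='7' size=0x7=7, data at stream[28..35]='bek483p' -> body[10..17], body so far='66hkqudtd4bek483p'
Chunk 5: stream[37..38]='0' size=0 (terminator). Final body='66hkqudtd4bek483p' (17 bytes)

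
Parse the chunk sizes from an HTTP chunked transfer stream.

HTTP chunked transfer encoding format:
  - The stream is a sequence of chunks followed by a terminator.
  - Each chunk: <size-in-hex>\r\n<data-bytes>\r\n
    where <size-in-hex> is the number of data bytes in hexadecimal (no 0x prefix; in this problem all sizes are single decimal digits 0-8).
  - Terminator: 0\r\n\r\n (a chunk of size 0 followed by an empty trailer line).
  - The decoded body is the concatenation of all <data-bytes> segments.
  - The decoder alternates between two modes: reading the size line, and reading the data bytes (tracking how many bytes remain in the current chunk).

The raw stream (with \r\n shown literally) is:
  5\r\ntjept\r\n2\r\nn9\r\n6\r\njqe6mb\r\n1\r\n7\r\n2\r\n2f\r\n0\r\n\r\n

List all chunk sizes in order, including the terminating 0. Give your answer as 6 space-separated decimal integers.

Answer: 5 2 6 1 2 0

Derivation:
Chunk 1: stream[0..1]='5' size=0x5=5, data at stream[3..8]='tjept' -> body[0..5], body so far='tjept'
Chunk 2: stream[10..11]='2' size=0x2=2, data at stream[13..15]='n9' -> body[5..7], body so far='tjeptn9'
Chunk 3: stream[17..18]='6' size=0x6=6, data at stream[20..26]='jqe6mb' -> body[7..13], body so far='tjeptn9jqe6mb'
Chunk 4: stream[28..29]='1' size=0x1=1, data at stream[31..32]='7' -> body[13..14], body so far='tjeptn9jqe6mb7'
Chunk 5: stream[34..35]='2' size=0x2=2, data at stream[37..39]='2f' -> body[14..16], body so far='tjeptn9jqe6mb72f'
Chunk 6: stream[41..42]='0' size=0 (terminator). Final body='tjeptn9jqe6mb72f' (16 bytes)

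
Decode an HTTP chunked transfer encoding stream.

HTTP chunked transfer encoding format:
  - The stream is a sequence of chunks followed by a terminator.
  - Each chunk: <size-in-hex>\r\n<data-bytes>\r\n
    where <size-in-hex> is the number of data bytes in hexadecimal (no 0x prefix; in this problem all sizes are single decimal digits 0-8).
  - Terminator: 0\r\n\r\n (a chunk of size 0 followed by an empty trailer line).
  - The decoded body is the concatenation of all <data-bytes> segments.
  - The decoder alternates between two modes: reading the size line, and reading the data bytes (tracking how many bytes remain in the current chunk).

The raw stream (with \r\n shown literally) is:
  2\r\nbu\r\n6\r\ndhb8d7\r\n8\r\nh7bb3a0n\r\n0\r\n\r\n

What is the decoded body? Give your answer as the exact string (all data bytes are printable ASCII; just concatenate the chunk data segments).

Answer: budhb8d7h7bb3a0n

Derivation:
Chunk 1: stream[0..1]='2' size=0x2=2, data at stream[3..5]='bu' -> body[0..2], body so far='bu'
Chunk 2: stream[7..8]='6' size=0x6=6, data at stream[10..16]='dhb8d7' -> body[2..8], body so far='budhb8d7'
Chunk 3: stream[18..19]='8' size=0x8=8, data at stream[21..29]='h7bb3a0n' -> body[8..16], body so far='budhb8d7h7bb3a0n'
Chunk 4: stream[31..32]='0' size=0 (terminator). Final body='budhb8d7h7bb3a0n' (16 bytes)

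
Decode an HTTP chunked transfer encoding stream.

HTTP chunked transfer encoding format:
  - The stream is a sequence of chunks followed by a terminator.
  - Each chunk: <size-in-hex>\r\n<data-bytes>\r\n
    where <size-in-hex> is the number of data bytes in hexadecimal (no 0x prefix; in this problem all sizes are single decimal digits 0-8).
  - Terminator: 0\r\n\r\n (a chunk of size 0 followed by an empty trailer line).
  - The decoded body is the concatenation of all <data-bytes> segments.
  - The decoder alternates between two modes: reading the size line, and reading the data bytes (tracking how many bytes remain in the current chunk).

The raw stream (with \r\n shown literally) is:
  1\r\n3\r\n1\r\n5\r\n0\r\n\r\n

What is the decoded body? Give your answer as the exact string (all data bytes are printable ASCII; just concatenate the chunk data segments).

Chunk 1: stream[0..1]='1' size=0x1=1, data at stream[3..4]='3' -> body[0..1], body so far='3'
Chunk 2: stream[6..7]='1' size=0x1=1, data at stream[9..10]='5' -> body[1..2], body so far='35'
Chunk 3: stream[12..13]='0' size=0 (terminator). Final body='35' (2 bytes)

Answer: 35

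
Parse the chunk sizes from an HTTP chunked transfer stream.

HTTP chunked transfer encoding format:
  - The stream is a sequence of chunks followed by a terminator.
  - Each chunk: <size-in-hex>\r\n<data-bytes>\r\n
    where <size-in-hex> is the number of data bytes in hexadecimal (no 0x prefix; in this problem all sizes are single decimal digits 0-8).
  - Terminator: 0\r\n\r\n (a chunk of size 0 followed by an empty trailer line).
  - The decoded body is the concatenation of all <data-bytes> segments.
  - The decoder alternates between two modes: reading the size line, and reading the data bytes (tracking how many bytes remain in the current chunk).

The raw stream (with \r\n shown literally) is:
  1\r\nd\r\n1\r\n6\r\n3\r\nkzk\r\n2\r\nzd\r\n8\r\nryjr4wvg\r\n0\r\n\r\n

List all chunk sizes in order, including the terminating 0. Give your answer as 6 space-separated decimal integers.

Chunk 1: stream[0..1]='1' size=0x1=1, data at stream[3..4]='d' -> body[0..1], body so far='d'
Chunk 2: stream[6..7]='1' size=0x1=1, data at stream[9..10]='6' -> body[1..2], body so far='d6'
Chunk 3: stream[12..13]='3' size=0x3=3, data at stream[15..18]='kzk' -> body[2..5], body so far='d6kzk'
Chunk 4: stream[20..21]='2' size=0x2=2, data at stream[23..25]='zd' -> body[5..7], body so far='d6kzkzd'
Chunk 5: stream[27..28]='8' size=0x8=8, data at stream[30..38]='ryjr4wvg' -> body[7..15], body so far='d6kzkzdryjr4wvg'
Chunk 6: stream[40..41]='0' size=0 (terminator). Final body='d6kzkzdryjr4wvg' (15 bytes)

Answer: 1 1 3 2 8 0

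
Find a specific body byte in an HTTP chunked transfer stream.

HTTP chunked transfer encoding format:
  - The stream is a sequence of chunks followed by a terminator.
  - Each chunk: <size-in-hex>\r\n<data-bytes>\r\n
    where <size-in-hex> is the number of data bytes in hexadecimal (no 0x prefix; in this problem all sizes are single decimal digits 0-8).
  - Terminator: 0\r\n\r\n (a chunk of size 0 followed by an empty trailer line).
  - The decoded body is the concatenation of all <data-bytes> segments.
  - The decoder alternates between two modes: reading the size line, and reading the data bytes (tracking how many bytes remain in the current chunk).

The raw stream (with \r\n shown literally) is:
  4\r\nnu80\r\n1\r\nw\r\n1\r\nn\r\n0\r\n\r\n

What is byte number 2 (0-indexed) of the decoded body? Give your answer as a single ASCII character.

Answer: 8

Derivation:
Chunk 1: stream[0..1]='4' size=0x4=4, data at stream[3..7]='nu80' -> body[0..4], body so far='nu80'
Chunk 2: stream[9..10]='1' size=0x1=1, data at stream[12..13]='w' -> body[4..5], body so far='nu80w'
Chunk 3: stream[15..16]='1' size=0x1=1, data at stream[18..19]='n' -> body[5..6], body so far='nu80wn'
Chunk 4: stream[21..22]='0' size=0 (terminator). Final body='nu80wn' (6 bytes)
Body byte 2 = '8'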